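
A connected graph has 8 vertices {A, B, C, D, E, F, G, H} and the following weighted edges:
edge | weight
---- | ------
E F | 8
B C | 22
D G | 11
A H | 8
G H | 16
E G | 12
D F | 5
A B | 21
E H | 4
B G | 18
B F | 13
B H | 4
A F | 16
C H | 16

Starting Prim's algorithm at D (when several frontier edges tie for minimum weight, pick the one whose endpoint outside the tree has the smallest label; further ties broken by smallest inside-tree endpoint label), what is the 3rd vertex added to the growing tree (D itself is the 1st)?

Prim, starting at D.
Step 1: cheapest edge leaving the tree is D F (5); add F.
Step 2: cheapest edge leaving the tree is E F (8); add E.
Step 3: cheapest edge leaving the tree is E H (4); add H.
Step 4: cheapest edge leaving the tree is B H (4); add B.
Step 5: cheapest edge leaving the tree is A H (8); add A.
Step 6: cheapest edge leaving the tree is D G (11); add G.
Step 7: cheapest edge leaving the tree is C H (16); add C.
Vertex order: D, F, E, H, B, A, G, C. The 3rd vertex is E.

E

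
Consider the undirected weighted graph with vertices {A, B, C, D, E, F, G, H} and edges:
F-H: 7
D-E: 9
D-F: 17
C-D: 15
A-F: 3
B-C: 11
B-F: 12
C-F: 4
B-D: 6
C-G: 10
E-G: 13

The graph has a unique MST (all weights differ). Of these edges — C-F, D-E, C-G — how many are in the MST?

3

Kruskal's algorithm — process edges by increasing weight (ties by edge label):
A-F (3): add — endpoints in different components.
C-F (4): add — endpoints in different components.
B-D (6): add — endpoints in different components.
F-H (7): add — endpoints in different components.
D-E (9): add — endpoints in different components.
C-G (10): add — endpoints in different components.
B-C (11): add — endpoints in different components.
MST edge set: {A-F, C-F, B-D, F-H, D-E, C-G, B-C}.
Of the listed edges, {C-F, D-E, C-G} are in the MST → 3.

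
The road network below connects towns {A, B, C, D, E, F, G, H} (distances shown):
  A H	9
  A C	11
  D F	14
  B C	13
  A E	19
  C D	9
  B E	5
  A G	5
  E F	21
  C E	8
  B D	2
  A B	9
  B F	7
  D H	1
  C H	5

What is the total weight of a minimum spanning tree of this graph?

34

Prim's algorithm from B:
Step 1: cheapest edge leaving the tree is B D (2); add D.
Step 2: cheapest edge leaving the tree is D H (1); add H.
Step 3: cheapest edge leaving the tree is C H (5); add C.
Step 4: cheapest edge leaving the tree is B E (5); add E.
Step 5: cheapest edge leaving the tree is B F (7); add F.
Step 6: cheapest edge leaving the tree is A B (9); add A.
Step 7: cheapest edge leaving the tree is A G (5); add G.
MST edges: B D, D H, C H, B E, B F, A B, A G; total weight 2+1+5+5+7+9+5 = 34.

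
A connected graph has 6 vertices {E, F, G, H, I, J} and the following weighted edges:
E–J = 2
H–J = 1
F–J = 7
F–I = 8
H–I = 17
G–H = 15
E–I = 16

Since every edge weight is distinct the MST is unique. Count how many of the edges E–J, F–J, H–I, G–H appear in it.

3

Kruskal's algorithm — process edges by increasing weight (ties by edge label):
H–J (1): add — endpoints in different components.
E–J (2): add — endpoints in different components.
F–J (7): add — endpoints in different components.
F–I (8): add — endpoints in different components.
G–H (15): add — endpoints in different components.
MST edge set: {H–J, E–J, F–J, F–I, G–H}.
Of the listed edges, {E–J, F–J, G–H} are in the MST → 3.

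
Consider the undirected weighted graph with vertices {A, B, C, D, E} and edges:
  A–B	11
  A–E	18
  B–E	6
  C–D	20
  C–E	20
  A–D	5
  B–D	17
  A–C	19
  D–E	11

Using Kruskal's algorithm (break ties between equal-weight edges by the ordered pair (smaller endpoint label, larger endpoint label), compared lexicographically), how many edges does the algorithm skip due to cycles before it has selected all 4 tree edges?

3

Sort edges by weight, then run Kruskal:
A–D (5): add — endpoints in different components.
B–E (6): add — endpoints in different components.
A–B (11): add — endpoints in different components.
D–E (11): skip — D and E already connected.
B–D (17): skip — B and D already connected.
A–E (18): skip — A and E already connected.
A–C (19): add — endpoints in different components.
Edges rejected before the tree was complete: 3.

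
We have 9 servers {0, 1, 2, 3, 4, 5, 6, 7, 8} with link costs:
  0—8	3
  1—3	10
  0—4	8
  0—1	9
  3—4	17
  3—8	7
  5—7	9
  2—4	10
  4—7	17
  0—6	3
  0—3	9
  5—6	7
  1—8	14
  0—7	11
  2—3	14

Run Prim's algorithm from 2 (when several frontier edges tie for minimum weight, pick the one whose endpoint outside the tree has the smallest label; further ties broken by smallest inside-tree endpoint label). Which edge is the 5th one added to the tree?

Prim's algorithm from 2:
Step 1: cheapest edge leaving the tree is 2—4 (10); add 4.
Step 2: cheapest edge leaving the tree is 0—4 (8); add 0.
Step 3: cheapest edge leaving the tree is 0—6 (3); add 6.
Step 4: cheapest edge leaving the tree is 0—8 (3); add 8.
Step 5: cheapest edge leaving the tree is 3—8 (7); add 3.
Step 6: cheapest edge leaving the tree is 5—6 (7); add 5.
Step 7: cheapest edge leaving the tree is 0—1 (9); add 1.
Step 8: cheapest edge leaving the tree is 5—7 (9); add 7.
The 5th edge added is 3—8.

3-8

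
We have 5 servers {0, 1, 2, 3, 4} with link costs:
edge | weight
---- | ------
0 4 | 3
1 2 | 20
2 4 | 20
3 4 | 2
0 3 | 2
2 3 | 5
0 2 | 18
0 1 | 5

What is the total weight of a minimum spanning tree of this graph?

Prim's algorithm from 1:
Step 1: frontier [0 1 5, 1 2 20] → take 0 1 (5); add 0.
Step 2: frontier [0 3 2, 0 4 3, 0 2 18, 1 2 20] → take 0 3 (2); add 3.
Step 3: frontier [0 4 3, 0 2 18, 1 2 20, 3 4 2, 2 3 5] → take 3 4 (2); add 4.
Step 4: frontier [0 2 18, 1 2 20, 2 3 5, 2 4 20] → take 2 3 (5); add 2.
MST edges: 0 1, 0 3, 3 4, 2 3; total weight 5+2+2+5 = 14.

14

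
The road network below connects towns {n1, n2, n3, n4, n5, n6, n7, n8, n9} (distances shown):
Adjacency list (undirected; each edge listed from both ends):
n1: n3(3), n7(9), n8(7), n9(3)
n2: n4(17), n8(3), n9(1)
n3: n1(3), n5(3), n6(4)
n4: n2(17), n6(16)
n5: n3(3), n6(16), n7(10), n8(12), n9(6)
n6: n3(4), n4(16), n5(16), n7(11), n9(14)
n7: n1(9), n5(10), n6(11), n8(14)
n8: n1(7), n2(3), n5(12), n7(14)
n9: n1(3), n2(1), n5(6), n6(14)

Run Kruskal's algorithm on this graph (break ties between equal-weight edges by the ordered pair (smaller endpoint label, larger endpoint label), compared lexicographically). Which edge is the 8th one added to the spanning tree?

Sort edges by weight, then run Kruskal:
n2–n9 (1): add — endpoints in different components.
n1–n3 (3): add — endpoints in different components.
n1–n9 (3): add — endpoints in different components.
n2–n8 (3): add — endpoints in different components.
n3–n5 (3): add — endpoints in different components.
n3–n6 (4): add — endpoints in different components.
n5–n9 (6): skip — n5 and n9 already connected.
n1–n8 (7): skip — n1 and n8 already connected.
n1–n7 (9): add — endpoints in different components.
n5–n7 (10): skip — n7 and n5 already connected.
n6–n7 (11): skip — n6 and n7 already connected.
n5–n8 (12): skip — n8 and n5 already connected.
n6–n9 (14): skip — n6 and n9 already connected.
n7–n8 (14): skip — n7 and n8 already connected.
n4–n6 (16): add — endpoints in different components.
The 8th edge added is n4–n6.

n4-n6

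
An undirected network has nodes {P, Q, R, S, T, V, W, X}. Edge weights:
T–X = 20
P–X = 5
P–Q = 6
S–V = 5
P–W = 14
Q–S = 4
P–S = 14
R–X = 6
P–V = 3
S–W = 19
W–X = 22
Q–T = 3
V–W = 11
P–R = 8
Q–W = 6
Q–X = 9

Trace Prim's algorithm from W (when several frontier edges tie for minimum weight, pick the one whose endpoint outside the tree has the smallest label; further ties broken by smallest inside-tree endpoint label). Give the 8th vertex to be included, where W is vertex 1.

Prim, starting at W.
Step 1: cheapest edge leaving the tree is Q–W (6); add Q.
Step 2: cheapest edge leaving the tree is Q–T (3); add T.
Step 3: cheapest edge leaving the tree is Q–S (4); add S.
Step 4: cheapest edge leaving the tree is S–V (5); add V.
Step 5: cheapest edge leaving the tree is P–V (3); add P.
Step 6: cheapest edge leaving the tree is P–X (5); add X.
Step 7: cheapest edge leaving the tree is R–X (6); add R.
Vertex order: W, Q, T, S, V, P, X, R. The 8th vertex is R.

R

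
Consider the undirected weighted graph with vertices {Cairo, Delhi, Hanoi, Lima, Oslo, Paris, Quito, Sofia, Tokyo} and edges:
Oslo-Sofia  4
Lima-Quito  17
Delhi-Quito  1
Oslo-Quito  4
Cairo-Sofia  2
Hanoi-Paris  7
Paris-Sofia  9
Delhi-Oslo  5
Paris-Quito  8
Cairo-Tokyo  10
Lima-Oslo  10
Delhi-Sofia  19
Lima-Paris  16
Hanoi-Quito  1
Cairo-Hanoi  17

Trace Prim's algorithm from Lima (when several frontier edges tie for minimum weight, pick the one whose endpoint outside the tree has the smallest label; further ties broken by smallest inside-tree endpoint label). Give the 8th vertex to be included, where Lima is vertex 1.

Paris

Prim, starting at Lima.
Step 1: cheapest edge leaving the tree is Lima-Oslo (10); add Oslo.
Step 2: cheapest edge leaving the tree is Oslo-Quito (4); add Quito.
Step 3: cheapest edge leaving the tree is Delhi-Quito (1); add Delhi.
Step 4: cheapest edge leaving the tree is Hanoi-Quito (1); add Hanoi.
Step 5: cheapest edge leaving the tree is Oslo-Sofia (4); add Sofia.
Step 6: cheapest edge leaving the tree is Cairo-Sofia (2); add Cairo.
Step 7: cheapest edge leaving the tree is Hanoi-Paris (7); add Paris.
Step 8: cheapest edge leaving the tree is Cairo-Tokyo (10); add Tokyo.
Vertex order: Lima, Oslo, Quito, Delhi, Hanoi, Sofia, Cairo, Paris, Tokyo. The 8th vertex is Paris.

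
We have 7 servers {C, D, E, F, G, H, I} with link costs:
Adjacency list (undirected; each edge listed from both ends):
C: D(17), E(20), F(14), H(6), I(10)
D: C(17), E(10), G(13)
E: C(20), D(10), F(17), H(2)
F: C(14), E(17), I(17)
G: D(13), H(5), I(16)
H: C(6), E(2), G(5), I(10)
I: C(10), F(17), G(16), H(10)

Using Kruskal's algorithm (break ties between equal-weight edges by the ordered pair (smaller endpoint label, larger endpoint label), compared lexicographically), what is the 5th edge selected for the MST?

Kruskal's algorithm — process edges by increasing weight (ties by edge label):
E—H (2): add — endpoints in different components.
G—H (5): add — endpoints in different components.
C—H (6): add — endpoints in different components.
C—I (10): add — endpoints in different components.
D—E (10): add — endpoints in different components.
H—I (10): skip — H and I already connected.
D—G (13): skip — D and G already connected.
C—F (14): add — endpoints in different components.
The 5th edge added is D—E.

D-E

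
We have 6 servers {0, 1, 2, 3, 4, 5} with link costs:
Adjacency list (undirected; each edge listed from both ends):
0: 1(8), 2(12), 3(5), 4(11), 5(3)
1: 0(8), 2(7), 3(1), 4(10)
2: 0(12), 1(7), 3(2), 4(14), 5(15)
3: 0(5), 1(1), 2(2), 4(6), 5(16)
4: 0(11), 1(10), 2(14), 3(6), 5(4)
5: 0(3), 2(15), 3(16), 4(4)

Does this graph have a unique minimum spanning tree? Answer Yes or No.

Yes

Kruskal's algorithm — process edges by increasing weight (ties by edge label):
1–3 (1): add. Components now {0} {1,3} {2} {4} {5}
2–3 (2): add. Components now {0} {1,2,3} {4} {5}
0–5 (3): add. Components now {0,5} {1,2,3} {4}
4–5 (4): add. Components now {0,4,5} {1,2,3}
0–3 (5): add. Components now {0,1,2,3,4,5}
Every non-tree edge has weight strictly greater than the heaviest edge on the tree path between its endpoints, so the MST is unique.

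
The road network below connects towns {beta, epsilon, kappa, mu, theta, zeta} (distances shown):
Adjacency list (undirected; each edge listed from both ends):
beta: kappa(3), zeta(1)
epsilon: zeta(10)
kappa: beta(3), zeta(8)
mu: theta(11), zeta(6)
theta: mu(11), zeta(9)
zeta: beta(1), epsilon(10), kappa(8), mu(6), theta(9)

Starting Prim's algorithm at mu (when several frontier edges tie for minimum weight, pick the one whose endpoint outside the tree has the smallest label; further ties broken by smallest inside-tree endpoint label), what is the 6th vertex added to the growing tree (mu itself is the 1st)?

epsilon

Prim, starting at mu.
Step 1: frontier [mu–zeta 6, mu–theta 11] → take mu–zeta (6); add zeta.
Step 2: frontier [mu–theta 11, beta–zeta 1, kappa–zeta 8, theta–zeta 9, epsilon–zeta 10] → take beta–zeta (1); add beta.
Step 3: frontier [beta–kappa 3, mu–theta 11, kappa–zeta 8, theta–zeta 9, epsilon–zeta 10] → take beta–kappa (3); add kappa.
Step 4: frontier [mu–theta 11, theta–zeta 9, epsilon–zeta 10] → take theta–zeta (9); add theta.
Step 5: frontier [epsilon–zeta 10] → take epsilon–zeta (10); add epsilon.
Vertex order: mu, zeta, beta, kappa, theta, epsilon. The 6th vertex is epsilon.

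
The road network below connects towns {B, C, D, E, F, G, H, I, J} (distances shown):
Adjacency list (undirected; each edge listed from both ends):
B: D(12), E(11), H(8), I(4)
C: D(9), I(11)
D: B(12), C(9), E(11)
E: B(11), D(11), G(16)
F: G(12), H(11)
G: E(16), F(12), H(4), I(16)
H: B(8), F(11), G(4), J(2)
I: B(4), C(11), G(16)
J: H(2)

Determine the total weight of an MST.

Prim's algorithm from H:
Step 1: frontier [H—J 2, G—H 4, B—H 8, F—H 11] → take H—J (2); add J.
Step 2: frontier [G—H 4, B—H 8, F—H 11] → take G—H (4); add G.
Step 3: frontier [F—G 12, E—G 16, G—I 16, B—H 8, F—H 11] → take B—H (8); add B.
Step 4: frontier [B—I 4, B—E 11, B—D 12, F—G 12, E—G 16, G—I 16, F—H 11] → take B—I (4); add I.
Step 5: frontier [B—E 11, B—D 12, F—G 12, E—G 16, F—H 11, C—I 11] → take C—I (11); add C.
Step 6: frontier [B—E 11, B—D 12, C—D 9, F—G 12, E—G 16, F—H 11] → take C—D (9); add D.
Step 7: frontier [B—E 11, D—E 11, F—G 12, E—G 16, F—H 11] → take B—E (11); add E.
Step 8: frontier [F—G 12, F—H 11] → take F—H (11); add F.
MST edges: H—J, G—H, B—H, B—I, C—I, C—D, B—E, F—H; total weight 2+4+8+4+11+9+11+11 = 60.

60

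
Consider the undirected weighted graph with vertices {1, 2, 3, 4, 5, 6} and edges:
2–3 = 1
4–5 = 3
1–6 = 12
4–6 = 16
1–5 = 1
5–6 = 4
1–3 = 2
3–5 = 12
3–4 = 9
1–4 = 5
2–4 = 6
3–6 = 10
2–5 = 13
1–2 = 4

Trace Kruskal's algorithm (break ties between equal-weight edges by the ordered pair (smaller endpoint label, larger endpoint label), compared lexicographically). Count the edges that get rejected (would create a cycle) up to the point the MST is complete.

Kruskal's algorithm — process edges by increasing weight (ties by edge label):
1–5 (1): add — endpoints in different components.
2–3 (1): add — endpoints in different components.
1–3 (2): add — endpoints in different components.
4–5 (3): add — endpoints in different components.
1–2 (4): skip — 1 and 2 already connected.
5–6 (4): add — endpoints in different components.
Edges rejected before the tree was complete: 1.

1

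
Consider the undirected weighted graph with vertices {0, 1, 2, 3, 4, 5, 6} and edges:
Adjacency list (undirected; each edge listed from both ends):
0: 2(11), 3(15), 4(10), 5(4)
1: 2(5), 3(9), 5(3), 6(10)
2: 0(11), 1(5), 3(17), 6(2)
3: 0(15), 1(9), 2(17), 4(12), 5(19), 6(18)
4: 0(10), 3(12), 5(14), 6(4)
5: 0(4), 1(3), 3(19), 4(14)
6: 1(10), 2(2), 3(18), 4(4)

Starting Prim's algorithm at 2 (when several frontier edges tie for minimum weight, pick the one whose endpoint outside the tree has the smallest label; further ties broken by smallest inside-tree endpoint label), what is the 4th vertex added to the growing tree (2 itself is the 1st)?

Prim's algorithm from 2:
Step 1: cheapest edge leaving the tree is 2 6 (2); add 6.
Step 2: cheapest edge leaving the tree is 4 6 (4); add 4.
Step 3: cheapest edge leaving the tree is 1 2 (5); add 1.
Step 4: cheapest edge leaving the tree is 1 5 (3); add 5.
Step 5: cheapest edge leaving the tree is 0 5 (4); add 0.
Step 6: cheapest edge leaving the tree is 1 3 (9); add 3.
Vertex order: 2, 6, 4, 1, 5, 0, 3. The 4th vertex is 1.

1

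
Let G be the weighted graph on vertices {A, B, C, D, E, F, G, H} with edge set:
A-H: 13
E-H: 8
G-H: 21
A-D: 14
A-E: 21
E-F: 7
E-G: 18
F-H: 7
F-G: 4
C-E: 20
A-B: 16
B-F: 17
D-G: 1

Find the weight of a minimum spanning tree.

Kruskal: consider edges lightest-first.
D-G (1): add — endpoints in different components.
F-G (4): add — endpoints in different components.
E-F (7): add — endpoints in different components.
F-H (7): add — endpoints in different components.
E-H (8): skip — E and H already connected.
A-H (13): add — endpoints in different components.
A-D (14): skip — A and D already connected.
A-B (16): add — endpoints in different components.
B-F (17): skip — B and F already connected.
E-G (18): skip — E and G already connected.
C-E (20): add — endpoints in different components.
MST edges: D-G, F-G, E-F, F-H, A-H, A-B, C-E; total weight 1+4+7+7+13+16+20 = 68.

68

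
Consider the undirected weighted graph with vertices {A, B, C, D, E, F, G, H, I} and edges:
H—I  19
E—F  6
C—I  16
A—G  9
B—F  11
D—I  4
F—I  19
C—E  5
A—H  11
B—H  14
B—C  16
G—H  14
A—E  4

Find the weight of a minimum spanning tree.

Grow the tree from I using Prim:
Step 1: frontier [D—I 4, C—I 16, F—I 19, H—I 19] → take D—I (4); add D.
Step 2: frontier [C—I 16, F—I 19, H—I 19] → take C—I (16); add C.
Step 3: frontier [C—E 5, B—C 16, F—I 19, H—I 19] → take C—E (5); add E.
Step 4: frontier [B—C 16, A—E 4, E—F 6, F—I 19, H—I 19] → take A—E (4); add A.
Step 5: frontier [A—G 9, A—H 11, B—C 16, E—F 6, F—I 19, H—I 19] → take E—F (6); add F.
Step 6: frontier [A—G 9, A—H 11, B—C 16, B—F 11, H—I 19] → take A—G (9); add G.
Step 7: frontier [A—H 11, B—C 16, B—F 11, G—H 14, H—I 19] → take B—F (11); add B.
Step 8: frontier [A—H 11, B—H 14, G—H 14, H—I 19] → take A—H (11); add H.
MST edges: D—I, C—I, C—E, A—E, E—F, A—G, B—F, A—H; total weight 4+16+5+4+6+9+11+11 = 66.

66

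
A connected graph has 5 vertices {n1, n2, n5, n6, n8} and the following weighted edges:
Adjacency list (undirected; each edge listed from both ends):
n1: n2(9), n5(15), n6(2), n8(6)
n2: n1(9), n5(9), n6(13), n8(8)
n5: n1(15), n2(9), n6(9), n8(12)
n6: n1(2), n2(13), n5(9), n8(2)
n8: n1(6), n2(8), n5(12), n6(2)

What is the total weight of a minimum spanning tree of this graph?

Prim's algorithm from n6:
Step 1: cheapest edge leaving the tree is n1-n6 (2); add n1.
Step 2: cheapest edge leaving the tree is n6-n8 (2); add n8.
Step 3: cheapest edge leaving the tree is n2-n8 (8); add n2.
Step 4: cheapest edge leaving the tree is n2-n5 (9); add n5.
MST edges: n1-n6, n6-n8, n2-n8, n2-n5; total weight 2+2+8+9 = 21.

21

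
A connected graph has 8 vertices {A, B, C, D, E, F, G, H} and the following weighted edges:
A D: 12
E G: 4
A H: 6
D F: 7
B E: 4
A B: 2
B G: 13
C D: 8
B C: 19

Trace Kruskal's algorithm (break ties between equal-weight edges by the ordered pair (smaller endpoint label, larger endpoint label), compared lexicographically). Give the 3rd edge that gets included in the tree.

E-G

Kruskal: consider edges lightest-first.
A B (2): add — endpoints in different components.
B E (4): add — endpoints in different components.
E G (4): add — endpoints in different components.
A H (6): add — endpoints in different components.
D F (7): add — endpoints in different components.
C D (8): add — endpoints in different components.
A D (12): add — endpoints in different components.
The 3rd edge added is E G.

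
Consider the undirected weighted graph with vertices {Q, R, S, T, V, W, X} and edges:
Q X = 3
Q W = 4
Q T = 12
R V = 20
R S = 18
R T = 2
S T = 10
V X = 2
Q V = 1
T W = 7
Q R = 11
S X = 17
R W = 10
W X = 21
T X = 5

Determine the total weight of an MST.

Prim's algorithm from W:
Step 1: cheapest edge leaving the tree is Q W (4); add Q.
Step 2: cheapest edge leaving the tree is Q V (1); add V.
Step 3: cheapest edge leaving the tree is V X (2); add X.
Step 4: cheapest edge leaving the tree is T X (5); add T.
Step 5: cheapest edge leaving the tree is R T (2); add R.
Step 6: cheapest edge leaving the tree is S T (10); add S.
MST edges: Q W, Q V, V X, T X, R T, S T; total weight 4+1+2+5+2+10 = 24.

24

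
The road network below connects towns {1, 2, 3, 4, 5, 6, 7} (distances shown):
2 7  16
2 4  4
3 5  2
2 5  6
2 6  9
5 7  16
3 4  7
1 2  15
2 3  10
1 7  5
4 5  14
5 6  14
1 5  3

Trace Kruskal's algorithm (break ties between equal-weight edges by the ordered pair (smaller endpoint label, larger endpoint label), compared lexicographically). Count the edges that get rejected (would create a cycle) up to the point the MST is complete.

Kruskal's algorithm — process edges by increasing weight (ties by edge label):
3 5 (2): add — endpoints in different components.
1 5 (3): add — endpoints in different components.
2 4 (4): add — endpoints in different components.
1 7 (5): add — endpoints in different components.
2 5 (6): add — endpoints in different components.
3 4 (7): skip — 3 and 4 already connected.
2 6 (9): add — endpoints in different components.
Edges rejected before the tree was complete: 1.

1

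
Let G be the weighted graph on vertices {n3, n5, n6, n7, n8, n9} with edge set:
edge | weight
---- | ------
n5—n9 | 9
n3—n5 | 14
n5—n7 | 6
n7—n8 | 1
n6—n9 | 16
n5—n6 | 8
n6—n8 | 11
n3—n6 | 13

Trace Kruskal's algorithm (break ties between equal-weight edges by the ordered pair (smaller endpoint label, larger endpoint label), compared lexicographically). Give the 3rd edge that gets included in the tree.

Kruskal's algorithm — process edges by increasing weight (ties by edge label):
n7—n8 (1): add. Components now {n6} {n9} {n7,n8} {n5} {n3}
n5—n7 (6): add. Components now {n6} {n9} {n5,n7,n8} {n3}
n5—n6 (8): add. Components now {n5,n6,n7,n8} {n9} {n3}
n5—n9 (9): add. Components now {n5,n6,n7,n8,n9} {n3}
n6—n8 (11): skip — n6 and n8 already connected.
n3—n6 (13): add. Components now {n3,n5,n6,n7,n8,n9}
The 3rd edge added is n5—n6.

n5-n6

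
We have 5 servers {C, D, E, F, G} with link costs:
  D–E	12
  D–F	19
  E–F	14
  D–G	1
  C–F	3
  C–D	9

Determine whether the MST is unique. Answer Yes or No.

Yes

Kruskal: consider edges lightest-first.
D–G (1): add — endpoints in different components.
C–F (3): add — endpoints in different components.
C–D (9): add — endpoints in different components.
D–E (12): add — endpoints in different components.
Every non-tree edge has weight strictly greater than the heaviest edge on the tree path between its endpoints, so the MST is unique.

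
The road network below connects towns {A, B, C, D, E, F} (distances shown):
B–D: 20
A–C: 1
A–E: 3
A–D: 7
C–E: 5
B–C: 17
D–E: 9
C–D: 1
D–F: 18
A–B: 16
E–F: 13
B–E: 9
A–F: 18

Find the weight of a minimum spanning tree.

Prim's algorithm from C:
Step 1: frontier [A–C 1, C–D 1, C–E 5, B–C 17] → take A–C (1); add A.
Step 2: frontier [A–E 3, A–D 7, A–B 16, A–F 18, C–D 1, C–E 5, B–C 17] → take C–D (1); add D.
Step 3: frontier [A–E 3, A–B 16, A–F 18, C–E 5, B–C 17, D–E 9, D–F 18, B–D 20] → take A–E (3); add E.
Step 4: frontier [A–B 16, A–F 18, B–C 17, D–F 18, B–D 20, B–E 9, E–F 13] → take B–E (9); add B.
Step 5: frontier [A–F 18, D–F 18, E–F 13] → take E–F (13); add F.
MST edges: A–C, C–D, A–E, B–E, E–F; total weight 1+1+3+9+13 = 27.

27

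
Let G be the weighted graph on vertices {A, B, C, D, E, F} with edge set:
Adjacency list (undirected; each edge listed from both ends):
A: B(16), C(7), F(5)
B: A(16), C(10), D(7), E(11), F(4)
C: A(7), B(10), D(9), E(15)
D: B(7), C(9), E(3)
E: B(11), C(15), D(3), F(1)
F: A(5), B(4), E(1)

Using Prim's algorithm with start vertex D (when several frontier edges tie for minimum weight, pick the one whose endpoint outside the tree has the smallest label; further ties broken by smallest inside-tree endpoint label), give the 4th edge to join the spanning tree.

A-F

Prim, starting at D.
Step 1: frontier [D E 3, B D 7, C D 9] → take D E (3); add E.
Step 2: frontier [B D 7, C D 9, E F 1, B E 11, C E 15] → take E F (1); add F.
Step 3: frontier [B D 7, C D 9, B E 11, C E 15, B F 4, A F 5] → take B F (4); add B.
Step 4: frontier [B C 10, A B 16, C D 9, C E 15, A F 5] → take A F (5); add A.
Step 5: frontier [A C 7, B C 10, C D 9, C E 15] → take A C (7); add C.
The 4th edge added is A F.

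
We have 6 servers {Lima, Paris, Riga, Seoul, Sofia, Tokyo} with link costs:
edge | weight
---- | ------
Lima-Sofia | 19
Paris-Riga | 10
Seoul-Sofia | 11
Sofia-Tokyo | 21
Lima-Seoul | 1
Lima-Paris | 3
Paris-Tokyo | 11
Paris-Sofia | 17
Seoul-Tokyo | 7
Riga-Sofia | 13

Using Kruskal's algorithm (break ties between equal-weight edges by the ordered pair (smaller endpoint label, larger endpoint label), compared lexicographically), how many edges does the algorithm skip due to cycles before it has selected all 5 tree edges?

Kruskal's algorithm — process edges by increasing weight (ties by edge label):
Lima-Seoul (1): add — endpoints in different components.
Lima-Paris (3): add — endpoints in different components.
Seoul-Tokyo (7): add — endpoints in different components.
Paris-Riga (10): add — endpoints in different components.
Paris-Tokyo (11): skip — Tokyo and Paris already connected.
Seoul-Sofia (11): add — endpoints in different components.
Edges rejected before the tree was complete: 1.

1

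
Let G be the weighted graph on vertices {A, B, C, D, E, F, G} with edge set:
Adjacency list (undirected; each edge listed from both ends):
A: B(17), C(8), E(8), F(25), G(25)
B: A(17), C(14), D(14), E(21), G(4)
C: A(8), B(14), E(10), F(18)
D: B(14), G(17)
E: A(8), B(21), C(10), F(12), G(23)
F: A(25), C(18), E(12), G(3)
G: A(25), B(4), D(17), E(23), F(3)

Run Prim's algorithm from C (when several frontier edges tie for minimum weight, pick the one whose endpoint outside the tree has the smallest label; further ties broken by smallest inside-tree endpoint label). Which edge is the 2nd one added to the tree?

A-E

Prim, starting at C.
Step 1: cheapest edge leaving the tree is A–C (8); add A.
Step 2: cheapest edge leaving the tree is A–E (8); add E.
Step 3: cheapest edge leaving the tree is E–F (12); add F.
Step 4: cheapest edge leaving the tree is F–G (3); add G.
Step 5: cheapest edge leaving the tree is B–G (4); add B.
Step 6: cheapest edge leaving the tree is B–D (14); add D.
The 2nd edge added is A–E.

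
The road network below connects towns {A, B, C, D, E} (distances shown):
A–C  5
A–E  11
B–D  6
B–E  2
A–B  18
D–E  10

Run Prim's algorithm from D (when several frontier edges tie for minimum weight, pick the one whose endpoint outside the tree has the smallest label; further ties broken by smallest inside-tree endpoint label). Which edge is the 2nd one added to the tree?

Prim, starting at D.
Step 1: cheapest edge leaving the tree is B–D (6); add B.
Step 2: cheapest edge leaving the tree is B–E (2); add E.
Step 3: cheapest edge leaving the tree is A–E (11); add A.
Step 4: cheapest edge leaving the tree is A–C (5); add C.
The 2nd edge added is B–E.

B-E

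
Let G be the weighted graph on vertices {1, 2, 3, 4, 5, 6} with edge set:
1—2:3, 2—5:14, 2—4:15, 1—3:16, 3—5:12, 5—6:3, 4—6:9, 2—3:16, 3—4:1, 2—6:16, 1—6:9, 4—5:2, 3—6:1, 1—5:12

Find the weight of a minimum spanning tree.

16

Grow the tree from 5 using Prim:
Step 1: frontier [4—5 2, 5—6 3, 1—5 12, 3—5 12, 2—5 14] → take 4—5 (2); add 4.
Step 2: frontier [3—4 1, 4—6 9, 2—4 15, 5—6 3, 1—5 12, 3—5 12, 2—5 14] → take 3—4 (1); add 3.
Step 3: frontier [3—6 1, 1—3 16, 2—3 16, 4—6 9, 2—4 15, 5—6 3, 1—5 12, 2—5 14] → take 3—6 (1); add 6.
Step 4: frontier [1—3 16, 2—3 16, 2—4 15, 1—5 12, 2—5 14, 1—6 9, 2—6 16] → take 1—6 (9); add 1.
Step 5: frontier [1—2 3, 2—3 16, 2—4 15, 2—5 14, 2—6 16] → take 1—2 (3); add 2.
MST edges: 4—5, 3—4, 3—6, 1—6, 1—2; total weight 2+1+1+9+3 = 16.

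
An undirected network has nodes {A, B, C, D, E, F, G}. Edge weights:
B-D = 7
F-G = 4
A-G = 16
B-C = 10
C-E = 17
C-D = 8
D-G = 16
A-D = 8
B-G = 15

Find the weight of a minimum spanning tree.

Grow the tree from D using Prim:
Step 1: cheapest edge leaving the tree is B-D (7); add B.
Step 2: cheapest edge leaving the tree is A-D (8); add A.
Step 3: cheapest edge leaving the tree is C-D (8); add C.
Step 4: cheapest edge leaving the tree is B-G (15); add G.
Step 5: cheapest edge leaving the tree is F-G (4); add F.
Step 6: cheapest edge leaving the tree is C-E (17); add E.
MST edges: B-D, A-D, C-D, B-G, F-G, C-E; total weight 7+8+8+15+4+17 = 59.

59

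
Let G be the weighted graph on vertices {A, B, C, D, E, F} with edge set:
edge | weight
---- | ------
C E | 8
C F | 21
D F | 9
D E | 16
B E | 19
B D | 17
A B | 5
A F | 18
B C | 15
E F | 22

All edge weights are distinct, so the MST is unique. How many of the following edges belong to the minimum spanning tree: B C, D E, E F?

2

Sort edges by weight, then run Kruskal:
A B (5): add. Components now {A,B} {C} {D} {E} {F}
C E (8): add. Components now {A,B} {C,E} {D} {F}
D F (9): add. Components now {A,B} {C,E} {D,F}
B C (15): add. Components now {A,B,C,E} {D,F}
D E (16): add. Components now {A,B,C,D,E,F}
MST edge set: {A B, C E, D F, B C, D E}.
Of the listed edges, {B C, D E} are in the MST → 2.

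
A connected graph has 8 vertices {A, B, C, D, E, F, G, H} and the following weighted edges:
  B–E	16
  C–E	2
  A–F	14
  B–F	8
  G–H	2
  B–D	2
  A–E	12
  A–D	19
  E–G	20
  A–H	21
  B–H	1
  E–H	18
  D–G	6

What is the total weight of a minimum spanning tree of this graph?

Kruskal's algorithm — process edges by increasing weight (ties by edge label):
B–H (1): add — endpoints in different components.
B–D (2): add — endpoints in different components.
C–E (2): add — endpoints in different components.
G–H (2): add — endpoints in different components.
D–G (6): skip — D and G already connected.
B–F (8): add — endpoints in different components.
A–E (12): add — endpoints in different components.
A–F (14): add — endpoints in different components.
MST edges: B–H, B–D, C–E, G–H, B–F, A–E, A–F; total weight 1+2+2+2+8+12+14 = 41.

41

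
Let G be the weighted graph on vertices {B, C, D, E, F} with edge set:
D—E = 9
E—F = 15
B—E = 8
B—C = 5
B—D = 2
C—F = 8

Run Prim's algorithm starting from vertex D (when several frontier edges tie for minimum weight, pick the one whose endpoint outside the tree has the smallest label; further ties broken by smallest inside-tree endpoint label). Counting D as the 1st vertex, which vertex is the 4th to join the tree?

E

Prim's algorithm from D:
Step 1: cheapest edge leaving the tree is B—D (2); add B.
Step 2: cheapest edge leaving the tree is B—C (5); add C.
Step 3: cheapest edge leaving the tree is B—E (8); add E.
Step 4: cheapest edge leaving the tree is C—F (8); add F.
Vertex order: D, B, C, E, F. The 4th vertex is E.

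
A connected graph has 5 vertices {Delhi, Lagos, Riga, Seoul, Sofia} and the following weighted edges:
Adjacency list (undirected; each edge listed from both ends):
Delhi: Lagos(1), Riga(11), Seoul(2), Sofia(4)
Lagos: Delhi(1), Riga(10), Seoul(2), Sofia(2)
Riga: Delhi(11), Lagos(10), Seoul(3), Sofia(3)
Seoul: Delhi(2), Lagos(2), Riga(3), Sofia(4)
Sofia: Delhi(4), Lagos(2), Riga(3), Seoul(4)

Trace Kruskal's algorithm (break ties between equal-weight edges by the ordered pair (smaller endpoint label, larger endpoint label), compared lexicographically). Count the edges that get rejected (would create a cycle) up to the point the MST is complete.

1

Kruskal's algorithm — process edges by increasing weight (ties by edge label):
Delhi—Lagos (1): add — endpoints in different components.
Delhi—Seoul (2): add — endpoints in different components.
Lagos—Seoul (2): skip — Lagos and Seoul already connected.
Lagos—Sofia (2): add — endpoints in different components.
Riga—Seoul (3): add — endpoints in different components.
Edges rejected before the tree was complete: 1.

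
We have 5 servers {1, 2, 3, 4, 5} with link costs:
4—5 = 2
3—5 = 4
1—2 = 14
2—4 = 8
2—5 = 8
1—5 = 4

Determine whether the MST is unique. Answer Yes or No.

No

Kruskal: consider edges lightest-first.
4—5 (2): add — endpoints in different components.
1—5 (4): add — endpoints in different components.
3—5 (4): add — endpoints in different components.
2—4 (8): add — endpoints in different components.
Non-tree edge 2—5 has weight 8, equal to the heaviest edge on its tree cycle — swapping gives another MST of the same weight. Not unique.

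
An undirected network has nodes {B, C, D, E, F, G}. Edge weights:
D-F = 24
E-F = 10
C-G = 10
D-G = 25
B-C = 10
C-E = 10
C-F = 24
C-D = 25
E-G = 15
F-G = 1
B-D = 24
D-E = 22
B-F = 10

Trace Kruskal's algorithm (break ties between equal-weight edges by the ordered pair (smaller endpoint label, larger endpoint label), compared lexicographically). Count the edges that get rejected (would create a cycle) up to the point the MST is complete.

Kruskal's algorithm — process edges by increasing weight (ties by edge label):
F-G (1): add. Components now {B} {C} {D} {E} {F,G}
B-C (10): add. Components now {B,C} {D} {E} {F,G}
B-F (10): add. Components now {B,C,F,G} {D} {E}
C-E (10): add. Components now {B,C,E,F,G} {D}
C-G (10): skip — C and G already connected.
E-F (10): skip — E and F already connected.
E-G (15): skip — E and G already connected.
D-E (22): add. Components now {B,C,D,E,F,G}
Edges rejected before the tree was complete: 3.

3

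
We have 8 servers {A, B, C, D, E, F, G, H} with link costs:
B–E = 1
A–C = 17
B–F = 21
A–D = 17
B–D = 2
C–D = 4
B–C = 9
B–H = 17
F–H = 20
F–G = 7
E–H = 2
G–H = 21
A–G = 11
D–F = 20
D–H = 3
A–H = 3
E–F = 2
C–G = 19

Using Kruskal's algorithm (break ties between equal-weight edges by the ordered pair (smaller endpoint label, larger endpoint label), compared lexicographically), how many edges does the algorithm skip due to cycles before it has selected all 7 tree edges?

Kruskal: consider edges lightest-first.
B–E (1): add — endpoints in different components.
B–D (2): add — endpoints in different components.
E–F (2): add — endpoints in different components.
E–H (2): add — endpoints in different components.
A–H (3): add — endpoints in different components.
D–H (3): skip — D and H already connected.
C–D (4): add — endpoints in different components.
F–G (7): add — endpoints in different components.
Edges rejected before the tree was complete: 1.

1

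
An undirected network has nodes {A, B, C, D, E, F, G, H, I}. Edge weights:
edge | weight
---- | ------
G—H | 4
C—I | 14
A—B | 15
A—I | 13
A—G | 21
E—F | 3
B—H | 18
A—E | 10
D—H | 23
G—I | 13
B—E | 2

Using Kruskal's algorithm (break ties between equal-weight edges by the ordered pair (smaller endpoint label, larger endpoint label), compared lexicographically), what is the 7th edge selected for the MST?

C-I

Sort edges by weight, then run Kruskal:
B—E (2): add — endpoints in different components.
E—F (3): add — endpoints in different components.
G—H (4): add — endpoints in different components.
A—E (10): add — endpoints in different components.
A—I (13): add — endpoints in different components.
G—I (13): add — endpoints in different components.
C—I (14): add — endpoints in different components.
A—B (15): skip — A and B already connected.
B—H (18): skip — B and H already connected.
A—G (21): skip — A and G already connected.
D—H (23): add — endpoints in different components.
The 7th edge added is C—I.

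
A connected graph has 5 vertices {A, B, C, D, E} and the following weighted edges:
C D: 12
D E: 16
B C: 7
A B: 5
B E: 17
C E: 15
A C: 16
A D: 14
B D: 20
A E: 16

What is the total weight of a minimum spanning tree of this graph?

Kruskal: consider edges lightest-first.
A B (5): add — endpoints in different components.
B C (7): add — endpoints in different components.
C D (12): add — endpoints in different components.
A D (14): skip — A and D already connected.
C E (15): add — endpoints in different components.
MST edges: A B, B C, C D, C E; total weight 5+7+12+15 = 39.

39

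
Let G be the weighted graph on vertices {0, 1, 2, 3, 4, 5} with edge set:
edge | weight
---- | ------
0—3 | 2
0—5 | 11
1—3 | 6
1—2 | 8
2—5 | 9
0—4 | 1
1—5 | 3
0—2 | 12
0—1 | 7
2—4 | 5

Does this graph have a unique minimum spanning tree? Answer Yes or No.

Yes

Sort edges by weight, then run Kruskal:
0—4 (1): add — endpoints in different components.
0—3 (2): add — endpoints in different components.
1—5 (3): add — endpoints in different components.
2—4 (5): add — endpoints in different components.
1—3 (6): add — endpoints in different components.
Every non-tree edge has weight strictly greater than the heaviest edge on the tree path between its endpoints, so the MST is unique.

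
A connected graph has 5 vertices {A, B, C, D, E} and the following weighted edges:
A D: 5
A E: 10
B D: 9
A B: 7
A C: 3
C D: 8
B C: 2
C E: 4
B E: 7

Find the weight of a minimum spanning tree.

14

Kruskal's algorithm — process edges by increasing weight (ties by edge label):
B C (2): add. Components now {A} {B,C} {D} {E}
A C (3): add. Components now {A,B,C} {D} {E}
C E (4): add. Components now {A,B,C,E} {D}
A D (5): add. Components now {A,B,C,D,E}
MST edges: B C, A C, C E, A D; total weight 2+3+4+5 = 14.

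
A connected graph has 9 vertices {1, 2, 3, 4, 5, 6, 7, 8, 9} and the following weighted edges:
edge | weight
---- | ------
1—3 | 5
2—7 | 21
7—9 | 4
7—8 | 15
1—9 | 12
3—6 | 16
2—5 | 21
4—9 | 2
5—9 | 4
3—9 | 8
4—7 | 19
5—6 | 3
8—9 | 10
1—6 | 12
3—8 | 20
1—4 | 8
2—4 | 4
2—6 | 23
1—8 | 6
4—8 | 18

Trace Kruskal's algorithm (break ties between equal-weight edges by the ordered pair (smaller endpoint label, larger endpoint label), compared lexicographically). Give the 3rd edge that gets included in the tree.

Kruskal: consider edges lightest-first.
4—9 (2): add — endpoints in different components.
5—6 (3): add — endpoints in different components.
2—4 (4): add — endpoints in different components.
5—9 (4): add — endpoints in different components.
7—9 (4): add — endpoints in different components.
1—3 (5): add — endpoints in different components.
1—8 (6): add — endpoints in different components.
1—4 (8): add — endpoints in different components.
The 3rd edge added is 2—4.

2-4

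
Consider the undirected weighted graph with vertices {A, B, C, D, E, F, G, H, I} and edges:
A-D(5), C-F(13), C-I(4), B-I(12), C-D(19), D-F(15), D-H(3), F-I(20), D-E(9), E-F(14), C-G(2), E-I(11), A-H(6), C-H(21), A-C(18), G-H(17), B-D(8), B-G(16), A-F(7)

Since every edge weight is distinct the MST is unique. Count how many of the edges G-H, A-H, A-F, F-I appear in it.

1

Kruskal's algorithm — process edges by increasing weight (ties by edge label):
C-G (2): add — endpoints in different components.
D-H (3): add — endpoints in different components.
C-I (4): add — endpoints in different components.
A-D (5): add — endpoints in different components.
A-H (6): skip — A and H already connected.
A-F (7): add — endpoints in different components.
B-D (8): add — endpoints in different components.
D-E (9): add — endpoints in different components.
E-I (11): add — endpoints in different components.
MST edge set: {C-G, D-H, C-I, A-D, A-F, B-D, D-E, E-I}.
Of the listed edges, {A-F} are in the MST → 1.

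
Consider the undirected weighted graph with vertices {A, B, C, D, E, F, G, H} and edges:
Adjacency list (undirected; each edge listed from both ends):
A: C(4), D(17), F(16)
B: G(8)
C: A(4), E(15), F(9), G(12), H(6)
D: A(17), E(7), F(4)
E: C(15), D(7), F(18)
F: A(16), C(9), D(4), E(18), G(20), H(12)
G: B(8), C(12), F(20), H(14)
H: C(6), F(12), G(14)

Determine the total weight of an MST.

Kruskal's algorithm — process edges by increasing weight (ties by edge label):
A C (4): add — endpoints in different components.
D F (4): add — endpoints in different components.
C H (6): add — endpoints in different components.
D E (7): add — endpoints in different components.
B G (8): add — endpoints in different components.
C F (9): add — endpoints in different components.
C G (12): add — endpoints in different components.
MST edges: A C, D F, C H, D E, B G, C F, C G; total weight 4+4+6+7+8+9+12 = 50.

50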